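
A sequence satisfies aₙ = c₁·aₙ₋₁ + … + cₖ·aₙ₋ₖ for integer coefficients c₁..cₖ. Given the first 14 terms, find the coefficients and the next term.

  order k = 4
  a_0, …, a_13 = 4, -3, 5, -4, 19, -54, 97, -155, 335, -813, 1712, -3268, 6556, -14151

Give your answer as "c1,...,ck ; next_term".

-2,-2,-3,3 ; 30130

  a_4 = -2·-4 + -2·5 + -3·-3 + 3·4 = 19
  a_5 = -2·19 + -2·-4 + -3·5 + 3·-3 = -54
  a_6 = -2·-54 + -2·19 + -3·-4 + 3·5 = 97
  a_7 = -2·97 + -2·-54 + -3·19 + 3·-4 = -155
  a_8 = -2·-155 + -2·97 + -3·-54 + 3·19 = 335
  a_9 = -2·335 + -2·-155 + -3·97 + 3·-54 = -813
  a_10 = -2·-813 + -2·335 + -3·-155 + 3·97 = 1712
  a_11 = -2·1712 + -2·-813 + -3·335 + 3·-155 = -3268
  a_12 = -2·-3268 + -2·1712 + -3·-813 + 3·335 = 6556
  a_13 = -2·6556 + -2·-3268 + -3·1712 + 3·-813 = -14151
  a_14 = -2·-14151 + -2·6556 + -3·-3268 + 3·1712 = 30130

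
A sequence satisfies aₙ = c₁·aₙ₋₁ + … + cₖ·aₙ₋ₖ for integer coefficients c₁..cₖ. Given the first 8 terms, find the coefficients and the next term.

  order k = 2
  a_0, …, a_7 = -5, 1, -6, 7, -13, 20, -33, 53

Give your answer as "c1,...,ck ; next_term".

-1,1 ; -86

  a_2 = -1·1 + 1·-5 = -6
  a_3 = -1·-6 + 1·1 = 7
  a_4 = -1·7 + 1·-6 = -13
  a_5 = -1·-13 + 1·7 = 20
  a_6 = -1·20 + 1·-13 = -33
  a_7 = -1·-33 + 1·20 = 53
  a_8 = -1·53 + 1·-33 = -86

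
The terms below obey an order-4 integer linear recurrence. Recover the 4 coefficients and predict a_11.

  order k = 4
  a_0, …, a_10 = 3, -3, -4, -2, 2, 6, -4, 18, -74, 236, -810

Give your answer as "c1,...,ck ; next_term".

-3,1,-2,-2 ; 2778

  a_4 = -3·-2 + 1·-4 + -2·-3 + -2·3 = 2
  a_5 = -3·2 + 1·-2 + -2·-4 + -2·-3 = 6
  a_6 = -3·6 + 1·2 + -2·-2 + -2·-4 = -4
  a_7 = -3·-4 + 1·6 + -2·2 + -2·-2 = 18
  a_8 = -3·18 + 1·-4 + -2·6 + -2·2 = -74
  a_9 = -3·-74 + 1·18 + -2·-4 + -2·6 = 236
  a_10 = -3·236 + 1·-74 + -2·18 + -2·-4 = -810
  a_11 = -3·-810 + 1·236 + -2·-74 + -2·18 = 2778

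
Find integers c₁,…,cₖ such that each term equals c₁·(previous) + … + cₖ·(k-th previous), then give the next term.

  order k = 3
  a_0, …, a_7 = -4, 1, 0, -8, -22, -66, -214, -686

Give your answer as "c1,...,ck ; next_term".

  a_3 = 3·0 + 0·1 + 2·-4 = -8
  a_4 = 3·-8 + 0·0 + 2·1 = -22
  a_5 = 3·-22 + 0·-8 + 2·0 = -66
  a_6 = 3·-66 + 0·-22 + 2·-8 = -214
  a_7 = 3·-214 + 0·-66 + 2·-22 = -686
  a_8 = 3·-686 + 0·-214 + 2·-66 = -2190

3,0,2 ; -2190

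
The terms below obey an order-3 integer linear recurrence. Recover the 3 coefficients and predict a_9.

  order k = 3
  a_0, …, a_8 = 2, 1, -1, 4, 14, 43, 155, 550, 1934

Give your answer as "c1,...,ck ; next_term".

  a_3 = 3·-1 + 1·1 + 3·2 = 4
  a_4 = 3·4 + 1·-1 + 3·1 = 14
  a_5 = 3·14 + 1·4 + 3·-1 = 43
  a_6 = 3·43 + 1·14 + 3·4 = 155
  a_7 = 3·155 + 1·43 + 3·14 = 550
  a_8 = 3·550 + 1·155 + 3·43 = 1934
  a_9 = 3·1934 + 1·550 + 3·155 = 6817

3,1,3 ; 6817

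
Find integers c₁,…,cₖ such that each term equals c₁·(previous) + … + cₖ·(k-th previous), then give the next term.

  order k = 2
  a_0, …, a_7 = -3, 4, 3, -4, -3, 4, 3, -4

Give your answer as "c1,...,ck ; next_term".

0,-1 ; -3

  a_2 = 0·4 + -1·-3 = 3
  a_3 = 0·3 + -1·4 = -4
  a_4 = 0·-4 + -1·3 = -3
  a_5 = 0·-3 + -1·-4 = 4
  a_6 = 0·4 + -1·-3 = 3
  a_7 = 0·3 + -1·4 = -4
  a_8 = 0·-4 + -1·3 = -3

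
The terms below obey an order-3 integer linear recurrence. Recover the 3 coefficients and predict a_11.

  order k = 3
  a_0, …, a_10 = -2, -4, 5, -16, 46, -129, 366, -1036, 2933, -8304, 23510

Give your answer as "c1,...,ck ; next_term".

  a_3 = -2·5 + 2·-4 + -1·-2 = -16
  a_4 = -2·-16 + 2·5 + -1·-4 = 46
  a_5 = -2·46 + 2·-16 + -1·5 = -129
  a_6 = -2·-129 + 2·46 + -1·-16 = 366
  a_7 = -2·366 + 2·-129 + -1·46 = -1036
  a_8 = -2·-1036 + 2·366 + -1·-129 = 2933
  a_9 = -2·2933 + 2·-1036 + -1·366 = -8304
  a_10 = -2·-8304 + 2·2933 + -1·-1036 = 23510
  a_11 = -2·23510 + 2·-8304 + -1·2933 = -66561

-2,2,-1 ; -66561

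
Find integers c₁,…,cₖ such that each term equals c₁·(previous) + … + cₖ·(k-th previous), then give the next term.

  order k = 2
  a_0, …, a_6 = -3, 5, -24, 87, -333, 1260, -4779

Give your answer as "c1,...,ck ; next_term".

  a_2 = -3·5 + 3·-3 = -24
  a_3 = -3·-24 + 3·5 = 87
  a_4 = -3·87 + 3·-24 = -333
  a_5 = -3·-333 + 3·87 = 1260
  a_6 = -3·1260 + 3·-333 = -4779
  a_7 = -3·-4779 + 3·1260 = 18117

-3,3 ; 18117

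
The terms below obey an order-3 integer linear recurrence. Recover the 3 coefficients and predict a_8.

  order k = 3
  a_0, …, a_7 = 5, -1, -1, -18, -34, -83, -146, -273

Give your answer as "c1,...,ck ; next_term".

2,1,-3 ; -443

  a_3 = 2·-1 + 1·-1 + -3·5 = -18
  a_4 = 2·-18 + 1·-1 + -3·-1 = -34
  a_5 = 2·-34 + 1·-18 + -3·-1 = -83
  a_6 = 2·-83 + 1·-34 + -3·-18 = -146
  a_7 = 2·-146 + 1·-83 + -3·-34 = -273
  a_8 = 2·-273 + 1·-146 + -3·-83 = -443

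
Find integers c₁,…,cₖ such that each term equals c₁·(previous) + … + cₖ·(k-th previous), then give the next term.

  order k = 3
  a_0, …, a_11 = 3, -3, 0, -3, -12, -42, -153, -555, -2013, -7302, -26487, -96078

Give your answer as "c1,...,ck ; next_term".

3,2,1 ; -348510

  a_3 = 3·0 + 2·-3 + 1·3 = -3
  a_4 = 3·-3 + 2·0 + 1·-3 = -12
  a_5 = 3·-12 + 2·-3 + 1·0 = -42
  a_6 = 3·-42 + 2·-12 + 1·-3 = -153
  a_7 = 3·-153 + 2·-42 + 1·-12 = -555
  a_8 = 3·-555 + 2·-153 + 1·-42 = -2013
  a_9 = 3·-2013 + 2·-555 + 1·-153 = -7302
  a_10 = 3·-7302 + 2·-2013 + 1·-555 = -26487
  a_11 = 3·-26487 + 2·-7302 + 1·-2013 = -96078
  a_12 = 3·-96078 + 2·-26487 + 1·-7302 = -348510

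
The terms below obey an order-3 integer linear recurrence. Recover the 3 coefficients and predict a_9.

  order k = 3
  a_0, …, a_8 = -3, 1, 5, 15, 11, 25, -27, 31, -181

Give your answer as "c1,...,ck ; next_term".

0,3,-4 ; 201

  a_3 = 0·5 + 3·1 + -4·-3 = 15
  a_4 = 0·15 + 3·5 + -4·1 = 11
  a_5 = 0·11 + 3·15 + -4·5 = 25
  a_6 = 0·25 + 3·11 + -4·15 = -27
  a_7 = 0·-27 + 3·25 + -4·11 = 31
  a_8 = 0·31 + 3·-27 + -4·25 = -181
  a_9 = 0·-181 + 3·31 + -4·-27 = 201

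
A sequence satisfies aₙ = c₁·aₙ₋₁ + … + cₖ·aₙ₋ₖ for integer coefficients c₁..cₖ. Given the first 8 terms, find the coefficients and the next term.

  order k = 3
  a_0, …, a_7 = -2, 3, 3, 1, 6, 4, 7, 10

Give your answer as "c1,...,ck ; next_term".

  a_3 = 0·3 + 1·3 + 1·-2 = 1
  a_4 = 0·1 + 1·3 + 1·3 = 6
  a_5 = 0·6 + 1·1 + 1·3 = 4
  a_6 = 0·4 + 1·6 + 1·1 = 7
  a_7 = 0·7 + 1·4 + 1·6 = 10
  a_8 = 0·10 + 1·7 + 1·4 = 11

0,1,1 ; 11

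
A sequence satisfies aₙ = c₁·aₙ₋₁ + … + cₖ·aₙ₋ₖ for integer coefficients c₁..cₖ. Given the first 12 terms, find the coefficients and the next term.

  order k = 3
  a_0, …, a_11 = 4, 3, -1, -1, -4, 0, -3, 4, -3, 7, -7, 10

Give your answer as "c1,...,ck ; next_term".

  a_3 = 0·-1 + 1·3 + -1·4 = -1
  a_4 = 0·-1 + 1·-1 + -1·3 = -4
  a_5 = 0·-4 + 1·-1 + -1·-1 = 0
  a_6 = 0·0 + 1·-4 + -1·-1 = -3
  a_7 = 0·-3 + 1·0 + -1·-4 = 4
  a_8 = 0·4 + 1·-3 + -1·0 = -3
  a_9 = 0·-3 + 1·4 + -1·-3 = 7
  a_10 = 0·7 + 1·-3 + -1·4 = -7
  a_11 = 0·-7 + 1·7 + -1·-3 = 10
  a_12 = 0·10 + 1·-7 + -1·7 = -14

0,1,-1 ; -14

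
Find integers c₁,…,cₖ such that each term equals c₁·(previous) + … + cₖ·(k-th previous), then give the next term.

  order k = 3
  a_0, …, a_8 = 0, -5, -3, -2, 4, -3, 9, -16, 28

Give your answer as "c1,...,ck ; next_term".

  a_3 = -1·-3 + 1·-5 + -1·0 = -2
  a_4 = -1·-2 + 1·-3 + -1·-5 = 4
  a_5 = -1·4 + 1·-2 + -1·-3 = -3
  a_6 = -1·-3 + 1·4 + -1·-2 = 9
  a_7 = -1·9 + 1·-3 + -1·4 = -16
  a_8 = -1·-16 + 1·9 + -1·-3 = 28
  a_9 = -1·28 + 1·-16 + -1·9 = -53

-1,1,-1 ; -53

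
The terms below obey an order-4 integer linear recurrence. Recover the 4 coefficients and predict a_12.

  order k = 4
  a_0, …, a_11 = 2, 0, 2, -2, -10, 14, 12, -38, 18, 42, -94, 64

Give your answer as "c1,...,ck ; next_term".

  a_4 = -1·-2 + -3·2 + -1·0 + -3·2 = -10
  a_5 = -1·-10 + -3·-2 + -1·2 + -3·0 = 14
  a_6 = -1·14 + -3·-10 + -1·-2 + -3·2 = 12
  a_7 = -1·12 + -3·14 + -1·-10 + -3·-2 = -38
  a_8 = -1·-38 + -3·12 + -1·14 + -3·-10 = 18
  a_9 = -1·18 + -3·-38 + -1·12 + -3·14 = 42
  a_10 = -1·42 + -3·18 + -1·-38 + -3·12 = -94
  a_11 = -1·-94 + -3·42 + -1·18 + -3·-38 = 64
  a_12 = -1·64 + -3·-94 + -1·42 + -3·18 = 122

-1,-3,-1,-3 ; 122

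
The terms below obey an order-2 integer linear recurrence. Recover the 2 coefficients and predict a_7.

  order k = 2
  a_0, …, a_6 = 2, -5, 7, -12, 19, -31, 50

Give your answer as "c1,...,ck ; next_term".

  a_2 = -1·-5 + 1·2 = 7
  a_3 = -1·7 + 1·-5 = -12
  a_4 = -1·-12 + 1·7 = 19
  a_5 = -1·19 + 1·-12 = -31
  a_6 = -1·-31 + 1·19 = 50
  a_7 = -1·50 + 1·-31 = -81

-1,1 ; -81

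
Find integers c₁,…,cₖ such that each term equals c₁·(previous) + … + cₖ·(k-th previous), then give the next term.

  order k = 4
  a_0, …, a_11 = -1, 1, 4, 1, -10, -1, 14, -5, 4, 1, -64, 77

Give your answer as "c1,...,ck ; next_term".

  a_4 = -1·1 + -3·4 + -1·1 + -4·-1 = -10
  a_5 = -1·-10 + -3·1 + -1·4 + -4·1 = -1
  a_6 = -1·-1 + -3·-10 + -1·1 + -4·4 = 14
  a_7 = -1·14 + -3·-1 + -1·-10 + -4·1 = -5
  a_8 = -1·-5 + -3·14 + -1·-1 + -4·-10 = 4
  a_9 = -1·4 + -3·-5 + -1·14 + -4·-1 = 1
  a_10 = -1·1 + -3·4 + -1·-5 + -4·14 = -64
  a_11 = -1·-64 + -3·1 + -1·4 + -4·-5 = 77
  a_12 = -1·77 + -3·-64 + -1·1 + -4·4 = 98

-1,-3,-1,-4 ; 98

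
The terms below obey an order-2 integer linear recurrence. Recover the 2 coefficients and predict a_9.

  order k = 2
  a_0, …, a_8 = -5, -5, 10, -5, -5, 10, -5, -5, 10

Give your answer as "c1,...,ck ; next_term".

  a_2 = -1·-5 + -1·-5 = 10
  a_3 = -1·10 + -1·-5 = -5
  a_4 = -1·-5 + -1·10 = -5
  a_5 = -1·-5 + -1·-5 = 10
  a_6 = -1·10 + -1·-5 = -5
  a_7 = -1·-5 + -1·10 = -5
  a_8 = -1·-5 + -1·-5 = 10
  a_9 = -1·10 + -1·-5 = -5

-1,-1 ; -5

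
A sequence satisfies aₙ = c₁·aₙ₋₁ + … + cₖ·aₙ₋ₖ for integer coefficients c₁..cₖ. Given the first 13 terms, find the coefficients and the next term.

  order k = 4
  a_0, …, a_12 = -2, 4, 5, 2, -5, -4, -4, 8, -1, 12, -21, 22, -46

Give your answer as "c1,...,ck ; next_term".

0,1,-2,1 ; 76

  a_4 = 0·2 + 1·5 + -2·4 + 1·-2 = -5
  a_5 = 0·-5 + 1·2 + -2·5 + 1·4 = -4
  a_6 = 0·-4 + 1·-5 + -2·2 + 1·5 = -4
  a_7 = 0·-4 + 1·-4 + -2·-5 + 1·2 = 8
  a_8 = 0·8 + 1·-4 + -2·-4 + 1·-5 = -1
  a_9 = 0·-1 + 1·8 + -2·-4 + 1·-4 = 12
  a_10 = 0·12 + 1·-1 + -2·8 + 1·-4 = -21
  a_11 = 0·-21 + 1·12 + -2·-1 + 1·8 = 22
  a_12 = 0·22 + 1·-21 + -2·12 + 1·-1 = -46
  a_13 = 0·-46 + 1·22 + -2·-21 + 1·12 = 76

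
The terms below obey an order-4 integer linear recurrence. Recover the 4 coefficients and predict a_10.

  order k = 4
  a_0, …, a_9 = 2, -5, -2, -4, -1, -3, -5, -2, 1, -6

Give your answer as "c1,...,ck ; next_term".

  a_4 = 0·-4 + -1·-2 + 1·-5 + 1·2 = -1
  a_5 = 0·-1 + -1·-4 + 1·-2 + 1·-5 = -3
  a_6 = 0·-3 + -1·-1 + 1·-4 + 1·-2 = -5
  a_7 = 0·-5 + -1·-3 + 1·-1 + 1·-4 = -2
  a_8 = 0·-2 + -1·-5 + 1·-3 + 1·-1 = 1
  a_9 = 0·1 + -1·-2 + 1·-5 + 1·-3 = -6
  a_10 = 0·-6 + -1·1 + 1·-2 + 1·-5 = -8

0,-1,1,1 ; -8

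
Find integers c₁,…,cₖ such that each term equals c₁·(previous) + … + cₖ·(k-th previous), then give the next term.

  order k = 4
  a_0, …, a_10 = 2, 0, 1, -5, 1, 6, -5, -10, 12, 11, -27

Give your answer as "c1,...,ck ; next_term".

  a_4 = 0·-5 + -1·1 + 1·0 + 1·2 = 1
  a_5 = 0·1 + -1·-5 + 1·1 + 1·0 = 6
  a_6 = 0·6 + -1·1 + 1·-5 + 1·1 = -5
  a_7 = 0·-5 + -1·6 + 1·1 + 1·-5 = -10
  a_8 = 0·-10 + -1·-5 + 1·6 + 1·1 = 12
  a_9 = 0·12 + -1·-10 + 1·-5 + 1·6 = 11
  a_10 = 0·11 + -1·12 + 1·-10 + 1·-5 = -27
  a_11 = 0·-27 + -1·11 + 1·12 + 1·-10 = -9

0,-1,1,1 ; -9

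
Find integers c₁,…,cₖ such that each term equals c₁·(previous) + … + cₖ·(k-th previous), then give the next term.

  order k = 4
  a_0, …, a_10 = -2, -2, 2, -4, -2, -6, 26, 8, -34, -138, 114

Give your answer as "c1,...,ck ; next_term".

0,-2,-4,3 ; 436

  a_4 = 0·-4 + -2·2 + -4·-2 + 3·-2 = -2
  a_5 = 0·-2 + -2·-4 + -4·2 + 3·-2 = -6
  a_6 = 0·-6 + -2·-2 + -4·-4 + 3·2 = 26
  a_7 = 0·26 + -2·-6 + -4·-2 + 3·-4 = 8
  a_8 = 0·8 + -2·26 + -4·-6 + 3·-2 = -34
  a_9 = 0·-34 + -2·8 + -4·26 + 3·-6 = -138
  a_10 = 0·-138 + -2·-34 + -4·8 + 3·26 = 114
  a_11 = 0·114 + -2·-138 + -4·-34 + 3·8 = 436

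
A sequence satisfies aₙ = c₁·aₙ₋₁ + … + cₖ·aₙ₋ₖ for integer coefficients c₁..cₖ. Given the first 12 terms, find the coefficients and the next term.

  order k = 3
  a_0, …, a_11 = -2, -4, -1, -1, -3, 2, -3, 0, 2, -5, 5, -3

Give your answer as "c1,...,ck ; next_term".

  a_3 = -1·-1 + 0·-4 + 1·-2 = -1
  a_4 = -1·-1 + 0·-1 + 1·-4 = -3
  a_5 = -1·-3 + 0·-1 + 1·-1 = 2
  a_6 = -1·2 + 0·-3 + 1·-1 = -3
  a_7 = -1·-3 + 0·2 + 1·-3 = 0
  a_8 = -1·0 + 0·-3 + 1·2 = 2
  a_9 = -1·2 + 0·0 + 1·-3 = -5
  a_10 = -1·-5 + 0·2 + 1·0 = 5
  a_11 = -1·5 + 0·-5 + 1·2 = -3
  a_12 = -1·-3 + 0·5 + 1·-5 = -2

-1,0,1 ; -2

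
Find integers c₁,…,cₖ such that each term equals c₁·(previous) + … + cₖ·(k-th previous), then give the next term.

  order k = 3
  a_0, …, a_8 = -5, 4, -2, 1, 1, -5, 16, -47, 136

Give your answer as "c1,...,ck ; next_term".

  a_3 = -3·-2 + 0·4 + 1·-5 = 1
  a_4 = -3·1 + 0·-2 + 1·4 = 1
  a_5 = -3·1 + 0·1 + 1·-2 = -5
  a_6 = -3·-5 + 0·1 + 1·1 = 16
  a_7 = -3·16 + 0·-5 + 1·1 = -47
  a_8 = -3·-47 + 0·16 + 1·-5 = 136
  a_9 = -3·136 + 0·-47 + 1·16 = -392

-3,0,1 ; -392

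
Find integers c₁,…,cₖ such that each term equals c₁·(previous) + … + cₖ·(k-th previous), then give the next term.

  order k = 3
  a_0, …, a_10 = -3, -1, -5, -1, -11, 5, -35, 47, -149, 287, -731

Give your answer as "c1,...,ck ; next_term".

-2,2,3 ; 1589

  a_3 = -2·-5 + 2·-1 + 3·-3 = -1
  a_4 = -2·-1 + 2·-5 + 3·-1 = -11
  a_5 = -2·-11 + 2·-1 + 3·-5 = 5
  a_6 = -2·5 + 2·-11 + 3·-1 = -35
  a_7 = -2·-35 + 2·5 + 3·-11 = 47
  a_8 = -2·47 + 2·-35 + 3·5 = -149
  a_9 = -2·-149 + 2·47 + 3·-35 = 287
  a_10 = -2·287 + 2·-149 + 3·47 = -731
  a_11 = -2·-731 + 2·287 + 3·-149 = 1589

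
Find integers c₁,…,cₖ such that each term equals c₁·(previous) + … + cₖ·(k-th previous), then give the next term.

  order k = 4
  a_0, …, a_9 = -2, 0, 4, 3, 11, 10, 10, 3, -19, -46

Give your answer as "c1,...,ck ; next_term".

  a_4 = 1·3 + 1·4 + -1·0 + -2·-2 = 11
  a_5 = 1·11 + 1·3 + -1·4 + -2·0 = 10
  a_6 = 1·10 + 1·11 + -1·3 + -2·4 = 10
  a_7 = 1·10 + 1·10 + -1·11 + -2·3 = 3
  a_8 = 1·3 + 1·10 + -1·10 + -2·11 = -19
  a_9 = 1·-19 + 1·3 + -1·10 + -2·10 = -46
  a_10 = 1·-46 + 1·-19 + -1·3 + -2·10 = -88

1,1,-1,-2 ; -88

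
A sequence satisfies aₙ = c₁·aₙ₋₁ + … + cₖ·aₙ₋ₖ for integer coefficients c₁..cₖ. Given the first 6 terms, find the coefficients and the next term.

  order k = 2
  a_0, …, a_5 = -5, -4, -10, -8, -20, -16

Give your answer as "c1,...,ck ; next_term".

  a_2 = 0·-4 + 2·-5 = -10
  a_3 = 0·-10 + 2·-4 = -8
  a_4 = 0·-8 + 2·-10 = -20
  a_5 = 0·-20 + 2·-8 = -16
  a_6 = 0·-16 + 2·-20 = -40

0,2 ; -40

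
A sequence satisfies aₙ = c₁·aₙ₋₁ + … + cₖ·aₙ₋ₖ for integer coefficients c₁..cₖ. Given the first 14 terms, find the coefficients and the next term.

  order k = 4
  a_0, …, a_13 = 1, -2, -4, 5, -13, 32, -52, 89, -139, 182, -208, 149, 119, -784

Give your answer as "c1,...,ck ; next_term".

  a_4 = -2·5 + 0·-4 + 0·-2 + -3·1 = -13
  a_5 = -2·-13 + 0·5 + 0·-4 + -3·-2 = 32
  a_6 = -2·32 + 0·-13 + 0·5 + -3·-4 = -52
  a_7 = -2·-52 + 0·32 + 0·-13 + -3·5 = 89
  a_8 = -2·89 + 0·-52 + 0·32 + -3·-13 = -139
  a_9 = -2·-139 + 0·89 + 0·-52 + -3·32 = 182
  a_10 = -2·182 + 0·-139 + 0·89 + -3·-52 = -208
  a_11 = -2·-208 + 0·182 + 0·-139 + -3·89 = 149
  a_12 = -2·149 + 0·-208 + 0·182 + -3·-139 = 119
  a_13 = -2·119 + 0·149 + 0·-208 + -3·182 = -784
  a_14 = -2·-784 + 0·119 + 0·149 + -3·-208 = 2192

-2,0,0,-3 ; 2192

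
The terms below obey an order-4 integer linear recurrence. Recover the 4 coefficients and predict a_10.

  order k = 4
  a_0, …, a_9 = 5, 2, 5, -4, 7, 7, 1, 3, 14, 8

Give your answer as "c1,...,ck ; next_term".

  a_4 = 0·-4 + 0·5 + 1·2 + 1·5 = 7
  a_5 = 0·7 + 0·-4 + 1·5 + 1·2 = 7
  a_6 = 0·7 + 0·7 + 1·-4 + 1·5 = 1
  a_7 = 0·1 + 0·7 + 1·7 + 1·-4 = 3
  a_8 = 0·3 + 0·1 + 1·7 + 1·7 = 14
  a_9 = 0·14 + 0·3 + 1·1 + 1·7 = 8
  a_10 = 0·8 + 0·14 + 1·3 + 1·1 = 4

0,0,1,1 ; 4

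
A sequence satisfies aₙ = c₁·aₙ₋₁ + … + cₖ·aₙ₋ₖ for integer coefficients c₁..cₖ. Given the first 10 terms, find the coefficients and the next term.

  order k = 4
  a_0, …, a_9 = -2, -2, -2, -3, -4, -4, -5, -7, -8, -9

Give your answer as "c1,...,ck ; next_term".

0,0,1,1 ; -12

  a_4 = 0·-3 + 0·-2 + 1·-2 + 1·-2 = -4
  a_5 = 0·-4 + 0·-3 + 1·-2 + 1·-2 = -4
  a_6 = 0·-4 + 0·-4 + 1·-3 + 1·-2 = -5
  a_7 = 0·-5 + 0·-4 + 1·-4 + 1·-3 = -7
  a_8 = 0·-7 + 0·-5 + 1·-4 + 1·-4 = -8
  a_9 = 0·-8 + 0·-7 + 1·-5 + 1·-4 = -9
  a_10 = 0·-9 + 0·-8 + 1·-7 + 1·-5 = -12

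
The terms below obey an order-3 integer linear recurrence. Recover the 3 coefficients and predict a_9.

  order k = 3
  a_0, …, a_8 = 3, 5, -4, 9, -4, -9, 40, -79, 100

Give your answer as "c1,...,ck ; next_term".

-2,-1,2 ; -41

  a_3 = -2·-4 + -1·5 + 2·3 = 9
  a_4 = -2·9 + -1·-4 + 2·5 = -4
  a_5 = -2·-4 + -1·9 + 2·-4 = -9
  a_6 = -2·-9 + -1·-4 + 2·9 = 40
  a_7 = -2·40 + -1·-9 + 2·-4 = -79
  a_8 = -2·-79 + -1·40 + 2·-9 = 100
  a_9 = -2·100 + -1·-79 + 2·40 = -41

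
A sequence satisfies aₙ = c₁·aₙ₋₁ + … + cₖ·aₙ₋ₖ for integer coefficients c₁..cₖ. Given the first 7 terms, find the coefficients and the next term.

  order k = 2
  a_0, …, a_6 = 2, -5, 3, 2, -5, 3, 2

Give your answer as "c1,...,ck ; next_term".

  a_2 = -1·-5 + -1·2 = 3
  a_3 = -1·3 + -1·-5 = 2
  a_4 = -1·2 + -1·3 = -5
  a_5 = -1·-5 + -1·2 = 3
  a_6 = -1·3 + -1·-5 = 2
  a_7 = -1·2 + -1·3 = -5

-1,-1 ; -5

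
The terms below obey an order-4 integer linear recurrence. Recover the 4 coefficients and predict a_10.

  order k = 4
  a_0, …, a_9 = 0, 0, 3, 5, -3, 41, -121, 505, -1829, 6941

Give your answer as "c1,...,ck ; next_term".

-3,4,4,-2 ; -25877

  a_4 = -3·5 + 4·3 + 4·0 + -2·0 = -3
  a_5 = -3·-3 + 4·5 + 4·3 + -2·0 = 41
  a_6 = -3·41 + 4·-3 + 4·5 + -2·3 = -121
  a_7 = -3·-121 + 4·41 + 4·-3 + -2·5 = 505
  a_8 = -3·505 + 4·-121 + 4·41 + -2·-3 = -1829
  a_9 = -3·-1829 + 4·505 + 4·-121 + -2·41 = 6941
  a_10 = -3·6941 + 4·-1829 + 4·505 + -2·-121 = -25877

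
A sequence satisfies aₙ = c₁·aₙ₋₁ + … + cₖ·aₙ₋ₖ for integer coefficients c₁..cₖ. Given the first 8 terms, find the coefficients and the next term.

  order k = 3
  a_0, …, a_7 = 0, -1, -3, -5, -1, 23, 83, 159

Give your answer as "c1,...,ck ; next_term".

3,-4,-2 ; 99

  a_3 = 3·-3 + -4·-1 + -2·0 = -5
  a_4 = 3·-5 + -4·-3 + -2·-1 = -1
  a_5 = 3·-1 + -4·-5 + -2·-3 = 23
  a_6 = 3·23 + -4·-1 + -2·-5 = 83
  a_7 = 3·83 + -4·23 + -2·-1 = 159
  a_8 = 3·159 + -4·83 + -2·23 = 99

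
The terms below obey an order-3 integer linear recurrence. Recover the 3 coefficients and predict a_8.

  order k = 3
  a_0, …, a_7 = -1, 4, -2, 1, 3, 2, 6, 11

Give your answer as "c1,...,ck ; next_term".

  a_3 = 1·-2 + 1·4 + 1·-1 = 1
  a_4 = 1·1 + 1·-2 + 1·4 = 3
  a_5 = 1·3 + 1·1 + 1·-2 = 2
  a_6 = 1·2 + 1·3 + 1·1 = 6
  a_7 = 1·6 + 1·2 + 1·3 = 11
  a_8 = 1·11 + 1·6 + 1·2 = 19

1,1,1 ; 19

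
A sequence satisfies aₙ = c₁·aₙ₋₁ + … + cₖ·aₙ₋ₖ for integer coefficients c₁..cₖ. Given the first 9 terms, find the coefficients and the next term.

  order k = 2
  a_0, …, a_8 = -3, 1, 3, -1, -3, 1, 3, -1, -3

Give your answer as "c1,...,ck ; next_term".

  a_2 = 0·1 + -1·-3 = 3
  a_3 = 0·3 + -1·1 = -1
  a_4 = 0·-1 + -1·3 = -3
  a_5 = 0·-3 + -1·-1 = 1
  a_6 = 0·1 + -1·-3 = 3
  a_7 = 0·3 + -1·1 = -1
  a_8 = 0·-1 + -1·3 = -3
  a_9 = 0·-3 + -1·-1 = 1

0,-1 ; 1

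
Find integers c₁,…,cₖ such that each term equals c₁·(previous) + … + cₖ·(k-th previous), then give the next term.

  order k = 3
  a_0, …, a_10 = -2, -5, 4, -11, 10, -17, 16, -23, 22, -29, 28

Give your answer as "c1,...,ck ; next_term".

  a_3 = -1·4 + 1·-5 + 1·-2 = -11
  a_4 = -1·-11 + 1·4 + 1·-5 = 10
  a_5 = -1·10 + 1·-11 + 1·4 = -17
  a_6 = -1·-17 + 1·10 + 1·-11 = 16
  a_7 = -1·16 + 1·-17 + 1·10 = -23
  a_8 = -1·-23 + 1·16 + 1·-17 = 22
  a_9 = -1·22 + 1·-23 + 1·16 = -29
  a_10 = -1·-29 + 1·22 + 1·-23 = 28
  a_11 = -1·28 + 1·-29 + 1·22 = -35

-1,1,1 ; -35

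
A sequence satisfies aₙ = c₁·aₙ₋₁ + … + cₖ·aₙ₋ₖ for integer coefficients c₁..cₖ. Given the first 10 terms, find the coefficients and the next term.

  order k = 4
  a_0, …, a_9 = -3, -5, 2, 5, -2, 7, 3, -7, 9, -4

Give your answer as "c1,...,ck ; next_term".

0,0,1,-1 ; -10

  a_4 = 0·5 + 0·2 + 1·-5 + -1·-3 = -2
  a_5 = 0·-2 + 0·5 + 1·2 + -1·-5 = 7
  a_6 = 0·7 + 0·-2 + 1·5 + -1·2 = 3
  a_7 = 0·3 + 0·7 + 1·-2 + -1·5 = -7
  a_8 = 0·-7 + 0·3 + 1·7 + -1·-2 = 9
  a_9 = 0·9 + 0·-7 + 1·3 + -1·7 = -4
  a_10 = 0·-4 + 0·9 + 1·-7 + -1·3 = -10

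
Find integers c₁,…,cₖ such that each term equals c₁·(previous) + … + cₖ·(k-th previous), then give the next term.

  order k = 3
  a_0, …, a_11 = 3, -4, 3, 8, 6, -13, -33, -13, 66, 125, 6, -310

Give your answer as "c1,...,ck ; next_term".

1,-2,-1 ; -447

  a_3 = 1·3 + -2·-4 + -1·3 = 8
  a_4 = 1·8 + -2·3 + -1·-4 = 6
  a_5 = 1·6 + -2·8 + -1·3 = -13
  a_6 = 1·-13 + -2·6 + -1·8 = -33
  a_7 = 1·-33 + -2·-13 + -1·6 = -13
  a_8 = 1·-13 + -2·-33 + -1·-13 = 66
  a_9 = 1·66 + -2·-13 + -1·-33 = 125
  a_10 = 1·125 + -2·66 + -1·-13 = 6
  a_11 = 1·6 + -2·125 + -1·66 = -310
  a_12 = 1·-310 + -2·6 + -1·125 = -447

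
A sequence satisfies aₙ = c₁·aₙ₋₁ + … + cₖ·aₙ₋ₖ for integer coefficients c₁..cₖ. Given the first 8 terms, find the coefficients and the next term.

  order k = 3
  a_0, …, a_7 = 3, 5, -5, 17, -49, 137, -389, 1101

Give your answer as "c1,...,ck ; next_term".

-2,2,-1 ; -3117

  a_3 = -2·-5 + 2·5 + -1·3 = 17
  a_4 = -2·17 + 2·-5 + -1·5 = -49
  a_5 = -2·-49 + 2·17 + -1·-5 = 137
  a_6 = -2·137 + 2·-49 + -1·17 = -389
  a_7 = -2·-389 + 2·137 + -1·-49 = 1101
  a_8 = -2·1101 + 2·-389 + -1·137 = -3117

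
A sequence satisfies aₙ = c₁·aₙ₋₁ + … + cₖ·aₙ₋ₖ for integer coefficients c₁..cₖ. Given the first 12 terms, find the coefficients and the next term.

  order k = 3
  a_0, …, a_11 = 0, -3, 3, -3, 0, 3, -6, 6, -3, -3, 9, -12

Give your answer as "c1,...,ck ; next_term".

  a_3 = -1·3 + 0·-3 + 1·0 = -3
  a_4 = -1·-3 + 0·3 + 1·-3 = 0
  a_5 = -1·0 + 0·-3 + 1·3 = 3
  a_6 = -1·3 + 0·0 + 1·-3 = -6
  a_7 = -1·-6 + 0·3 + 1·0 = 6
  a_8 = -1·6 + 0·-6 + 1·3 = -3
  a_9 = -1·-3 + 0·6 + 1·-6 = -3
  a_10 = -1·-3 + 0·-3 + 1·6 = 9
  a_11 = -1·9 + 0·-3 + 1·-3 = -12
  a_12 = -1·-12 + 0·9 + 1·-3 = 9

-1,0,1 ; 9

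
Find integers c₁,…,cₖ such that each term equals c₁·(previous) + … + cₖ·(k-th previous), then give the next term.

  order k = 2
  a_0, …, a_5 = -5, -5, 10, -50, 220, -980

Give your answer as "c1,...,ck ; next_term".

  a_2 = -4·-5 + 2·-5 = 10
  a_3 = -4·10 + 2·-5 = -50
  a_4 = -4·-50 + 2·10 = 220
  a_5 = -4·220 + 2·-50 = -980
  a_6 = -4·-980 + 2·220 = 4360

-4,2 ; 4360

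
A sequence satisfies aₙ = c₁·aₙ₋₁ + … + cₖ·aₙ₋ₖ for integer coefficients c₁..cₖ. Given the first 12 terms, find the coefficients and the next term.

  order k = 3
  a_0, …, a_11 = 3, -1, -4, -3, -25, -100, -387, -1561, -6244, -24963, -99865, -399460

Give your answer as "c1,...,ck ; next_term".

3,3,4 ; -1597827

  a_3 = 3·-4 + 3·-1 + 4·3 = -3
  a_4 = 3·-3 + 3·-4 + 4·-1 = -25
  a_5 = 3·-25 + 3·-3 + 4·-4 = -100
  a_6 = 3·-100 + 3·-25 + 4·-3 = -387
  a_7 = 3·-387 + 3·-100 + 4·-25 = -1561
  a_8 = 3·-1561 + 3·-387 + 4·-100 = -6244
  a_9 = 3·-6244 + 3·-1561 + 4·-387 = -24963
  a_10 = 3·-24963 + 3·-6244 + 4·-1561 = -99865
  a_11 = 3·-99865 + 3·-24963 + 4·-6244 = -399460
  a_12 = 3·-399460 + 3·-99865 + 4·-24963 = -1597827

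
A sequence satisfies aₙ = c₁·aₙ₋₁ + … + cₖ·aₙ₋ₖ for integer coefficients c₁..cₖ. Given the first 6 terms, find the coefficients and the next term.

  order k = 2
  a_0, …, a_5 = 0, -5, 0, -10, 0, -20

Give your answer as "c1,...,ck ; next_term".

  a_2 = 0·-5 + 2·0 = 0
  a_3 = 0·0 + 2·-5 = -10
  a_4 = 0·-10 + 2·0 = 0
  a_5 = 0·0 + 2·-10 = -20
  a_6 = 0·-20 + 2·0 = 0

0,2 ; 0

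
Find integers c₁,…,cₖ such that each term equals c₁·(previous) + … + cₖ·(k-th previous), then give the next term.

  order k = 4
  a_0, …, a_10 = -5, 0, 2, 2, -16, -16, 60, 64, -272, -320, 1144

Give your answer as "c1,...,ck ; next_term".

  a_4 = 1·2 + -4·2 + 4·0 + 2·-5 = -16
  a_5 = 1·-16 + -4·2 + 4·2 + 2·0 = -16
  a_6 = 1·-16 + -4·-16 + 4·2 + 2·2 = 60
  a_7 = 1·60 + -4·-16 + 4·-16 + 2·2 = 64
  a_8 = 1·64 + -4·60 + 4·-16 + 2·-16 = -272
  a_9 = 1·-272 + -4·64 + 4·60 + 2·-16 = -320
  a_10 = 1·-320 + -4·-272 + 4·64 + 2·60 = 1144
  a_11 = 1·1144 + -4·-320 + 4·-272 + 2·64 = 1464

1,-4,4,2 ; 1464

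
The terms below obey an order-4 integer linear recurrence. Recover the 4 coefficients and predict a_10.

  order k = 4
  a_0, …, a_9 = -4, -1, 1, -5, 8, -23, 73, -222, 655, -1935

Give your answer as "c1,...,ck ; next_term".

-3,-1,-2,2 ; 5740

  a_4 = -3·-5 + -1·1 + -2·-1 + 2·-4 = 8
  a_5 = -3·8 + -1·-5 + -2·1 + 2·-1 = -23
  a_6 = -3·-23 + -1·8 + -2·-5 + 2·1 = 73
  a_7 = -3·73 + -1·-23 + -2·8 + 2·-5 = -222
  a_8 = -3·-222 + -1·73 + -2·-23 + 2·8 = 655
  a_9 = -3·655 + -1·-222 + -2·73 + 2·-23 = -1935
  a_10 = -3·-1935 + -1·655 + -2·-222 + 2·73 = 5740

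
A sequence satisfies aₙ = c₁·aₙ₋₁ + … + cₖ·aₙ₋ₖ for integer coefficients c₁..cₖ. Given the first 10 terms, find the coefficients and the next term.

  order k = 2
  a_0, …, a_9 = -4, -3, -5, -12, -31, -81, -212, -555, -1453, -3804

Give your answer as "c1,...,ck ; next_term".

  a_2 = 3·-3 + -1·-4 = -5
  a_3 = 3·-5 + -1·-3 = -12
  a_4 = 3·-12 + -1·-5 = -31
  a_5 = 3·-31 + -1·-12 = -81
  a_6 = 3·-81 + -1·-31 = -212
  a_7 = 3·-212 + -1·-81 = -555
  a_8 = 3·-555 + -1·-212 = -1453
  a_9 = 3·-1453 + -1·-555 = -3804
  a_10 = 3·-3804 + -1·-1453 = -9959

3,-1 ; -9959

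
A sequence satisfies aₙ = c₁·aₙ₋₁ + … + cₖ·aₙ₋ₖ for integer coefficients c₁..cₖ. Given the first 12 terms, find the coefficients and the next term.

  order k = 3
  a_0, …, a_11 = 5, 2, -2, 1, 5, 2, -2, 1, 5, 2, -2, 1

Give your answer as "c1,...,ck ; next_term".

  a_3 = 1·-2 + -1·2 + 1·5 = 1
  a_4 = 1·1 + -1·-2 + 1·2 = 5
  a_5 = 1·5 + -1·1 + 1·-2 = 2
  a_6 = 1·2 + -1·5 + 1·1 = -2
  a_7 = 1·-2 + -1·2 + 1·5 = 1
  a_8 = 1·1 + -1·-2 + 1·2 = 5
  a_9 = 1·5 + -1·1 + 1·-2 = 2
  a_10 = 1·2 + -1·5 + 1·1 = -2
  a_11 = 1·-2 + -1·2 + 1·5 = 1
  a_12 = 1·1 + -1·-2 + 1·2 = 5

1,-1,1 ; 5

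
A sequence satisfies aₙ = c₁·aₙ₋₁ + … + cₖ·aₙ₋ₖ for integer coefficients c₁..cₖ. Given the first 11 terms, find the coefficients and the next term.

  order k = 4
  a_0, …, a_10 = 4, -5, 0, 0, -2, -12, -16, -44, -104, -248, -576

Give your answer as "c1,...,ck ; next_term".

  a_4 = 1·0 + 2·0 + 2·-5 + 2·4 = -2
  a_5 = 1·-2 + 2·0 + 2·0 + 2·-5 = -12
  a_6 = 1·-12 + 2·-2 + 2·0 + 2·0 = -16
  a_7 = 1·-16 + 2·-12 + 2·-2 + 2·0 = -44
  a_8 = 1·-44 + 2·-16 + 2·-12 + 2·-2 = -104
  a_9 = 1·-104 + 2·-44 + 2·-16 + 2·-12 = -248
  a_10 = 1·-248 + 2·-104 + 2·-44 + 2·-16 = -576
  a_11 = 1·-576 + 2·-248 + 2·-104 + 2·-44 = -1368

1,2,2,2 ; -1368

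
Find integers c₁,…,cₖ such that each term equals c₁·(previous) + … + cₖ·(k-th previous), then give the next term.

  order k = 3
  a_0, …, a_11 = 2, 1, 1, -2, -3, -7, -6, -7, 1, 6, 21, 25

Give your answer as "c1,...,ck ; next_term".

  a_3 = 1·1 + 1·1 + -2·2 = -2
  a_4 = 1·-2 + 1·1 + -2·1 = -3
  a_5 = 1·-3 + 1·-2 + -2·1 = -7
  a_6 = 1·-7 + 1·-3 + -2·-2 = -6
  a_7 = 1·-6 + 1·-7 + -2·-3 = -7
  a_8 = 1·-7 + 1·-6 + -2·-7 = 1
  a_9 = 1·1 + 1·-7 + -2·-6 = 6
  a_10 = 1·6 + 1·1 + -2·-7 = 21
  a_11 = 1·21 + 1·6 + -2·1 = 25
  a_12 = 1·25 + 1·21 + -2·6 = 34

1,1,-2 ; 34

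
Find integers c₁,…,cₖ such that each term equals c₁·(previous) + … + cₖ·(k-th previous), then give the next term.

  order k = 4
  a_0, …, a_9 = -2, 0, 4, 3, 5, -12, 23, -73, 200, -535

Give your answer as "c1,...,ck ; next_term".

-1,3,-4,2 ; 1473

  a_4 = -1·3 + 3·4 + -4·0 + 2·-2 = 5
  a_5 = -1·5 + 3·3 + -4·4 + 2·0 = -12
  a_6 = -1·-12 + 3·5 + -4·3 + 2·4 = 23
  a_7 = -1·23 + 3·-12 + -4·5 + 2·3 = -73
  a_8 = -1·-73 + 3·23 + -4·-12 + 2·5 = 200
  a_9 = -1·200 + 3·-73 + -4·23 + 2·-12 = -535
  a_10 = -1·-535 + 3·200 + -4·-73 + 2·23 = 1473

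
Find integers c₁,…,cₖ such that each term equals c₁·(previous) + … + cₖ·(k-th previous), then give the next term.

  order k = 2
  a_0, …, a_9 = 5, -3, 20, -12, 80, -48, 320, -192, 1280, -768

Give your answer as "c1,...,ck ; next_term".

  a_2 = 0·-3 + 4·5 = 20
  a_3 = 0·20 + 4·-3 = -12
  a_4 = 0·-12 + 4·20 = 80
  a_5 = 0·80 + 4·-12 = -48
  a_6 = 0·-48 + 4·80 = 320
  a_7 = 0·320 + 4·-48 = -192
  a_8 = 0·-192 + 4·320 = 1280
  a_9 = 0·1280 + 4·-192 = -768
  a_10 = 0·-768 + 4·1280 = 5120

0,4 ; 5120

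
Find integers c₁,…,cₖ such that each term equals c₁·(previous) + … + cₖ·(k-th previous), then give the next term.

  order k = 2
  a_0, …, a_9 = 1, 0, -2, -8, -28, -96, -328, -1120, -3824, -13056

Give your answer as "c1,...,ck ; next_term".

4,-2 ; -44576

  a_2 = 4·0 + -2·1 = -2
  a_3 = 4·-2 + -2·0 = -8
  a_4 = 4·-8 + -2·-2 = -28
  a_5 = 4·-28 + -2·-8 = -96
  a_6 = 4·-96 + -2·-28 = -328
  a_7 = 4·-328 + -2·-96 = -1120
  a_8 = 4·-1120 + -2·-328 = -3824
  a_9 = 4·-3824 + -2·-1120 = -13056
  a_10 = 4·-13056 + -2·-3824 = -44576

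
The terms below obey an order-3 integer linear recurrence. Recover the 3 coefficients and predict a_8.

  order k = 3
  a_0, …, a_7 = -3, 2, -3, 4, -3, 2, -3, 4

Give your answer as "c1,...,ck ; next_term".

  a_3 = -1·-3 + -1·2 + -1·-3 = 4
  a_4 = -1·4 + -1·-3 + -1·2 = -3
  a_5 = -1·-3 + -1·4 + -1·-3 = 2
  a_6 = -1·2 + -1·-3 + -1·4 = -3
  a_7 = -1·-3 + -1·2 + -1·-3 = 4
  a_8 = -1·4 + -1·-3 + -1·2 = -3

-1,-1,-1 ; -3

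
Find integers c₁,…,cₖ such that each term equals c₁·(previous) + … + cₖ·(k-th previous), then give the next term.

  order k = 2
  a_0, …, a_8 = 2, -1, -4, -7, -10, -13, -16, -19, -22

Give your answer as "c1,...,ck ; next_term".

  a_2 = 2·-1 + -1·2 = -4
  a_3 = 2·-4 + -1·-1 = -7
  a_4 = 2·-7 + -1·-4 = -10
  a_5 = 2·-10 + -1·-7 = -13
  a_6 = 2·-13 + -1·-10 = -16
  a_7 = 2·-16 + -1·-13 = -19
  a_8 = 2·-19 + -1·-16 = -22
  a_9 = 2·-22 + -1·-19 = -25

2,-1 ; -25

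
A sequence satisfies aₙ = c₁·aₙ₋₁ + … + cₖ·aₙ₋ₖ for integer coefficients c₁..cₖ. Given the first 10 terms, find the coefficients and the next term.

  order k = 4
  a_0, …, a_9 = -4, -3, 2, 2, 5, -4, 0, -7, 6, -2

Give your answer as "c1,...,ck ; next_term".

  a_4 = -1·2 + 0·2 + -1·-3 + -1·-4 = 5
  a_5 = -1·5 + 0·2 + -1·2 + -1·-3 = -4
  a_6 = -1·-4 + 0·5 + -1·2 + -1·2 = 0
  a_7 = -1·0 + 0·-4 + -1·5 + -1·2 = -7
  a_8 = -1·-7 + 0·0 + -1·-4 + -1·5 = 6
  a_9 = -1·6 + 0·-7 + -1·0 + -1·-4 = -2
  a_10 = -1·-2 + 0·6 + -1·-7 + -1·0 = 9

-1,0,-1,-1 ; 9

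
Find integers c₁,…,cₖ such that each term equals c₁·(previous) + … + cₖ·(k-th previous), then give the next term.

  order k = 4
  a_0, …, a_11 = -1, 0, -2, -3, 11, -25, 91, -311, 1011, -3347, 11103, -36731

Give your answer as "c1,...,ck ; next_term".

  a_4 = -3·-3 + 0·-2 + -4·0 + -2·-1 = 11
  a_5 = -3·11 + 0·-3 + -4·-2 + -2·0 = -25
  a_6 = -3·-25 + 0·11 + -4·-3 + -2·-2 = 91
  a_7 = -3·91 + 0·-25 + -4·11 + -2·-3 = -311
  a_8 = -3·-311 + 0·91 + -4·-25 + -2·11 = 1011
  a_9 = -3·1011 + 0·-311 + -4·91 + -2·-25 = -3347
  a_10 = -3·-3347 + 0·1011 + -4·-311 + -2·91 = 11103
  a_11 = -3·11103 + 0·-3347 + -4·1011 + -2·-311 = -36731
  a_12 = -3·-36731 + 0·11103 + -4·-3347 + -2·1011 = 121559

-3,0,-4,-2 ; 121559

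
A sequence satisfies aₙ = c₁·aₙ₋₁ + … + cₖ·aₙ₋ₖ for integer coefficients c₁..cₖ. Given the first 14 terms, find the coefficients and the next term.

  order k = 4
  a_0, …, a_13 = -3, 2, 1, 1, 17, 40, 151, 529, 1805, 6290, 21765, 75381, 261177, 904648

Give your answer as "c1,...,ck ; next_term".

2,4,4,-1 ; 3133763

  a_4 = 2·1 + 4·1 + 4·2 + -1·-3 = 17
  a_5 = 2·17 + 4·1 + 4·1 + -1·2 = 40
  a_6 = 2·40 + 4·17 + 4·1 + -1·1 = 151
  a_7 = 2·151 + 4·40 + 4·17 + -1·1 = 529
  a_8 = 2·529 + 4·151 + 4·40 + -1·17 = 1805
  a_9 = 2·1805 + 4·529 + 4·151 + -1·40 = 6290
  a_10 = 2·6290 + 4·1805 + 4·529 + -1·151 = 21765
  a_11 = 2·21765 + 4·6290 + 4·1805 + -1·529 = 75381
  a_12 = 2·75381 + 4·21765 + 4·6290 + -1·1805 = 261177
  a_13 = 2·261177 + 4·75381 + 4·21765 + -1·6290 = 904648
  a_14 = 2·904648 + 4·261177 + 4·75381 + -1·21765 = 3133763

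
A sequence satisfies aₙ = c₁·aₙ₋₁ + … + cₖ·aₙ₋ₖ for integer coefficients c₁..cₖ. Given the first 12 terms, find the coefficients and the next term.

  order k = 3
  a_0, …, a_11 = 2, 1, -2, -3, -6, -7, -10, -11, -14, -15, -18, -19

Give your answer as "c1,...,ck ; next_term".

1,1,-1 ; -22

  a_3 = 1·-2 + 1·1 + -1·2 = -3
  a_4 = 1·-3 + 1·-2 + -1·1 = -6
  a_5 = 1·-6 + 1·-3 + -1·-2 = -7
  a_6 = 1·-7 + 1·-6 + -1·-3 = -10
  a_7 = 1·-10 + 1·-7 + -1·-6 = -11
  a_8 = 1·-11 + 1·-10 + -1·-7 = -14
  a_9 = 1·-14 + 1·-11 + -1·-10 = -15
  a_10 = 1·-15 + 1·-14 + -1·-11 = -18
  a_11 = 1·-18 + 1·-15 + -1·-14 = -19
  a_12 = 1·-19 + 1·-18 + -1·-15 = -22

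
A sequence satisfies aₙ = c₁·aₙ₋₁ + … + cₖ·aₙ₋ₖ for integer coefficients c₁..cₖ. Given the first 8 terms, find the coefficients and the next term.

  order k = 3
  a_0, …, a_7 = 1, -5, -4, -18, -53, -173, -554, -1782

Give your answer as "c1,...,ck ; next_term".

3,1,-1 ; -5727

  a_3 = 3·-4 + 1·-5 + -1·1 = -18
  a_4 = 3·-18 + 1·-4 + -1·-5 = -53
  a_5 = 3·-53 + 1·-18 + -1·-4 = -173
  a_6 = 3·-173 + 1·-53 + -1·-18 = -554
  a_7 = 3·-554 + 1·-173 + -1·-53 = -1782
  a_8 = 3·-1782 + 1·-554 + -1·-173 = -5727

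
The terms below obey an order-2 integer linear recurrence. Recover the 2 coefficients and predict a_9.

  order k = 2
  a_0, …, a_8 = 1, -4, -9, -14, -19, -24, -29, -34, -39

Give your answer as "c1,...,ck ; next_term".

  a_2 = 2·-4 + -1·1 = -9
  a_3 = 2·-9 + -1·-4 = -14
  a_4 = 2·-14 + -1·-9 = -19
  a_5 = 2·-19 + -1·-14 = -24
  a_6 = 2·-24 + -1·-19 = -29
  a_7 = 2·-29 + -1·-24 = -34
  a_8 = 2·-34 + -1·-29 = -39
  a_9 = 2·-39 + -1·-34 = -44

2,-1 ; -44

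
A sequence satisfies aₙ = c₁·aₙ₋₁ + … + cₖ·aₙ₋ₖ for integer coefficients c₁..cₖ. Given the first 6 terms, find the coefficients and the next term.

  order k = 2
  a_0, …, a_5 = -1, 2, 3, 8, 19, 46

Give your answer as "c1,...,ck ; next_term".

2,1 ; 111

  a_2 = 2·2 + 1·-1 = 3
  a_3 = 2·3 + 1·2 = 8
  a_4 = 2·8 + 1·3 = 19
  a_5 = 2·19 + 1·8 = 46
  a_6 = 2·46 + 1·19 = 111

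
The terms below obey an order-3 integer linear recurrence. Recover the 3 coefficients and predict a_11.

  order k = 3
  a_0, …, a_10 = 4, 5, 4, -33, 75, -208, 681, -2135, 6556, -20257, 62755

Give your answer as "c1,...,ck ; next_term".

-3,-1,-4 ; -194232

  a_3 = -3·4 + -1·5 + -4·4 = -33
  a_4 = -3·-33 + -1·4 + -4·5 = 75
  a_5 = -3·75 + -1·-33 + -4·4 = -208
  a_6 = -3·-208 + -1·75 + -4·-33 = 681
  a_7 = -3·681 + -1·-208 + -4·75 = -2135
  a_8 = -3·-2135 + -1·681 + -4·-208 = 6556
  a_9 = -3·6556 + -1·-2135 + -4·681 = -20257
  a_10 = -3·-20257 + -1·6556 + -4·-2135 = 62755
  a_11 = -3·62755 + -1·-20257 + -4·6556 = -194232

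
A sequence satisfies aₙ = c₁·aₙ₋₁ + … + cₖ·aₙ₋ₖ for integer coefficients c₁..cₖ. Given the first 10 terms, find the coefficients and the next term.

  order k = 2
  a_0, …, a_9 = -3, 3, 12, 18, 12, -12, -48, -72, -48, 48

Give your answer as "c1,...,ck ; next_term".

  a_2 = 2·3 + -2·-3 = 12
  a_3 = 2·12 + -2·3 = 18
  a_4 = 2·18 + -2·12 = 12
  a_5 = 2·12 + -2·18 = -12
  a_6 = 2·-12 + -2·12 = -48
  a_7 = 2·-48 + -2·-12 = -72
  a_8 = 2·-72 + -2·-48 = -48
  a_9 = 2·-48 + -2·-72 = 48
  a_10 = 2·48 + -2·-48 = 192

2,-2 ; 192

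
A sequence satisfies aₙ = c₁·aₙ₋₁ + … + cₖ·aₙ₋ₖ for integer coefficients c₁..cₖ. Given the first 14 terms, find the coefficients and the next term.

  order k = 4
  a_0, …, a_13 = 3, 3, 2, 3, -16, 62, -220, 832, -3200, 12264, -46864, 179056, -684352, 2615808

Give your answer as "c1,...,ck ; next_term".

  a_4 = -4·3 + -2·2 + -4·3 + 4·3 = -16
  a_5 = -4·-16 + -2·3 + -4·2 + 4·3 = 62
  a_6 = -4·62 + -2·-16 + -4·3 + 4·2 = -220
  a_7 = -4·-220 + -2·62 + -4·-16 + 4·3 = 832
  a_8 = -4·832 + -2·-220 + -4·62 + 4·-16 = -3200
  a_9 = -4·-3200 + -2·832 + -4·-220 + 4·62 = 12264
  a_10 = -4·12264 + -2·-3200 + -4·832 + 4·-220 = -46864
  a_11 = -4·-46864 + -2·12264 + -4·-3200 + 4·832 = 179056
  a_12 = -4·179056 + -2·-46864 + -4·12264 + 4·-3200 = -684352
  a_13 = -4·-684352 + -2·179056 + -4·-46864 + 4·12264 = 2615808
  a_14 = -4·2615808 + -2·-684352 + -4·179056 + 4·-46864 = -9998208

-4,-2,-4,4 ; -9998208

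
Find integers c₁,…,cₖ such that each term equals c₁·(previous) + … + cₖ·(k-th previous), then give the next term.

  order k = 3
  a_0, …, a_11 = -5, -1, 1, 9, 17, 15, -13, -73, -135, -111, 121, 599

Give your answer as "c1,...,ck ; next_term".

  a_3 = 2·1 + -2·-1 + -1·-5 = 9
  a_4 = 2·9 + -2·1 + -1·-1 = 17
  a_5 = 2·17 + -2·9 + -1·1 = 15
  a_6 = 2·15 + -2·17 + -1·9 = -13
  a_7 = 2·-13 + -2·15 + -1·17 = -73
  a_8 = 2·-73 + -2·-13 + -1·15 = -135
  a_9 = 2·-135 + -2·-73 + -1·-13 = -111
  a_10 = 2·-111 + -2·-135 + -1·-73 = 121
  a_11 = 2·121 + -2·-111 + -1·-135 = 599
  a_12 = 2·599 + -2·121 + -1·-111 = 1067

2,-2,-1 ; 1067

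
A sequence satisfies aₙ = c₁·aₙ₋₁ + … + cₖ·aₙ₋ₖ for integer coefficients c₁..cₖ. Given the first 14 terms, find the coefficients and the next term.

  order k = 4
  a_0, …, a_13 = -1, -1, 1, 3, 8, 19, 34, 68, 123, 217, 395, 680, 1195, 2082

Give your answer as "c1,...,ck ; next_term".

  a_4 = 1·3 + 2·1 + 1·-1 + -4·-1 = 8
  a_5 = 1·8 + 2·3 + 1·1 + -4·-1 = 19
  a_6 = 1·19 + 2·8 + 1·3 + -4·1 = 34
  a_7 = 1·34 + 2·19 + 1·8 + -4·3 = 68
  a_8 = 1·68 + 2·34 + 1·19 + -4·8 = 123
  a_9 = 1·123 + 2·68 + 1·34 + -4·19 = 217
  a_10 = 1·217 + 2·123 + 1·68 + -4·34 = 395
  a_11 = 1·395 + 2·217 + 1·123 + -4·68 = 680
  a_12 = 1·680 + 2·395 + 1·217 + -4·123 = 1195
  a_13 = 1·1195 + 2·680 + 1·395 + -4·217 = 2082
  a_14 = 1·2082 + 2·1195 + 1·680 + -4·395 = 3572

1,2,1,-4 ; 3572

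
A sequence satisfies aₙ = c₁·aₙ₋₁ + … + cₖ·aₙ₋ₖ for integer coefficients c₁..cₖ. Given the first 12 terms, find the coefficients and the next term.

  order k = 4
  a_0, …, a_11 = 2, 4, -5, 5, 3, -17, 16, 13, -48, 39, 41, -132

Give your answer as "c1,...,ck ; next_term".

-1,-2,0,-1 ; 98

  a_4 = -1·5 + -2·-5 + 0·4 + -1·2 = 3
  a_5 = -1·3 + -2·5 + 0·-5 + -1·4 = -17
  a_6 = -1·-17 + -2·3 + 0·5 + -1·-5 = 16
  a_7 = -1·16 + -2·-17 + 0·3 + -1·5 = 13
  a_8 = -1·13 + -2·16 + 0·-17 + -1·3 = -48
  a_9 = -1·-48 + -2·13 + 0·16 + -1·-17 = 39
  a_10 = -1·39 + -2·-48 + 0·13 + -1·16 = 41
  a_11 = -1·41 + -2·39 + 0·-48 + -1·13 = -132
  a_12 = -1·-132 + -2·41 + 0·39 + -1·-48 = 98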